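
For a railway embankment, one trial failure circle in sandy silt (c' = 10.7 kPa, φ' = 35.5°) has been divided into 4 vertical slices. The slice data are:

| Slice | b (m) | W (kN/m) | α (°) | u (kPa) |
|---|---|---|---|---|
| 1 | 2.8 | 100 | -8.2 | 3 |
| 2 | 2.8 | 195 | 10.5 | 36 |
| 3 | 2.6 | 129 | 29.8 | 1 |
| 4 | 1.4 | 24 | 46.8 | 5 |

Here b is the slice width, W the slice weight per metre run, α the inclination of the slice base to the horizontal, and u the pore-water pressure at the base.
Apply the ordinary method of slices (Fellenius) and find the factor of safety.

Ordinary method of slices: FS = Σ[c'·Δl_i + (W_i cosα_i − u_i·Δl_i)·tanφ'] / Σ W_i sinα_i, with Δl_i = b_i / cosα_i.
Slice 1: Δl = 2.8/cos(-8.2°) = 2.829 m; N'_1 = 100·cos(-8.2°) − 3·2.829 = 90.5; c'Δl = 30.27; W sinα = -14.3
Slice 2: Δl = 2.8/cos10.5° = 2.848 m; N'_2 = 195·cos10.5° − 36·2.848 = 89.2; c'Δl = 30.47; W sinα = 35.5
Slice 3: Δl = 2.6/cos29.8° = 2.996 m; N'_3 = 129·cos29.8° − 1·2.996 = 108.9; c'Δl = 32.06; W sinα = 64.1
Slice 4: Δl = 1.4/cos46.8° = 2.045 m; N'_4 = 24·cos46.8° − 5·2.045 = 6.2; c'Δl = 21.88; W sinα = 17.5
Σc'Δl = 114.7 kN/m; ΣN' = 294.9 kN/m; ΣW sinα = 102.9 kN/m
Resisting = 114.7 + 294.9·tan35.5° = 114.7 + 210.3 = 325.0 kN/m
FS = 325.0 / 102.9 = 3.159

FS = 3.16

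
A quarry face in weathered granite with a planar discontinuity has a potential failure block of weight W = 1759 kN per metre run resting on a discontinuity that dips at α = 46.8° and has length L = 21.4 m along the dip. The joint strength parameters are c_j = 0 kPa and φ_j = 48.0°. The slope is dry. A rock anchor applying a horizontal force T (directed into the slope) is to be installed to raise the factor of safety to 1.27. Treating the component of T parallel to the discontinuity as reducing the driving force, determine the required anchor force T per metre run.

Resolving forces along and normal to the sliding plane, with the horizontal anchor force T adding T·sinα to the effective normal force and T·cosα acting up the plane against the driving force:
FS = [c_jL + (W cosα + T sinα) tanφ_j] / [W sinα − T cosα]
Without the anchor: N' = 1204.1 kN/m, driving T_d = 1282.3 kN/m, resisting R = 0·21.4 + 1204.1·tan48.0° = 1337.3 kN/m, FS = 1.04.
Setting FS = 1.27 and solving for T:
1.27·(1282.3 − T cos46.8°) = 1337.3 + T sin46.8°·tan48.0°
T·(sin46.8°·tan48.0° + 1.27·cos46.8°) = 1.27·1282.3 − 1337.3
T·(0.7290·1.1106 + 1.27·0.6845) = 1628.5 − 1337.3 = 291.2
T·1.6790 = 291.2
T = 173.4 kN/m

T = 173 kN/m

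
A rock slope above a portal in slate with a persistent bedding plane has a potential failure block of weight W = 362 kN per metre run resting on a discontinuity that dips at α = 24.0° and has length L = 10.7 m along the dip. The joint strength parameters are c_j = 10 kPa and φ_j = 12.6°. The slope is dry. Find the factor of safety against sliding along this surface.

Resolving the block weight along and normal to the plane and applying the Mohr–Coulomb strength on the joint:
N' = W cosα = 362·cos24.0° = 330.7 kN/m
Driving force T = W sinα = 362·sin24.0° = 147.2 kN/m
Resisting force R = c_j·L + N'·tanφ_j = 10·10.7 + 330.7·tan12.6° = 107.0 + 73.9 = 180.9 kN/m
FS = R / T = 180.9 / 147.2 = 1.229

FS = 1.23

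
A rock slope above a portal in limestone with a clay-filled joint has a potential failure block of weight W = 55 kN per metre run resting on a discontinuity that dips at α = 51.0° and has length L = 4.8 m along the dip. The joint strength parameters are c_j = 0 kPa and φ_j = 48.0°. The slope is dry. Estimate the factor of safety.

FS = 0.90

Resolving the block weight along and normal to the plane and applying the Mohr–Coulomb strength on the joint:
N' = W cosα = 55·cos51.0° = 34.6 kN/m
Driving force T = W sinα = 55·sin51.0° = 42.7 kN/m
Resisting force R = c_j·L + N'·tanφ_j = 0·4.8 + 34.6·tan48.0° = 0.0 + 38.4 = 38.4 kN/m
FS = R / T = 38.4 / 42.7 = 0.899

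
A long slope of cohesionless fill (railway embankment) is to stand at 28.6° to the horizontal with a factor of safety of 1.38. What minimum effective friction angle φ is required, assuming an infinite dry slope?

FS = tanφ/tanβ ⇒ tanφ = FS · tanβ = 1.38 · tan28.6° = 0.7524
φ = arctan(0.7524) = 36.96°

φ = 37.0°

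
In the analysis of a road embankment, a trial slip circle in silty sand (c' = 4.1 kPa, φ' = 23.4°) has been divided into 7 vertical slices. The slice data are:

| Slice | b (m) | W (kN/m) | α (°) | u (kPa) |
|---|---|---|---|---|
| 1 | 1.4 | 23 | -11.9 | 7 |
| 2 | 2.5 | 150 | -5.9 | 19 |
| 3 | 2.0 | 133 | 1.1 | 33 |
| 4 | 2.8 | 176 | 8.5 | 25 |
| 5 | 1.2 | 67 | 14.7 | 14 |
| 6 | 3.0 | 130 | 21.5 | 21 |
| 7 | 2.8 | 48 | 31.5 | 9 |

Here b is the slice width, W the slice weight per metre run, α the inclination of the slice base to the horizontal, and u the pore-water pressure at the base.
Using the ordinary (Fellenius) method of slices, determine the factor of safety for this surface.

FS = 2.44

Ordinary method of slices: FS = Σ[c'·Δl_i + (W_i cosα_i − u_i·Δl_i)·tanφ'] / Σ W_i sinα_i, with Δl_i = b_i / cosα_i.
Slice 1: Δl = 1.4/cos(-11.9°) = 1.431 m; N'_1 = 23·cos(-11.9°) − 7·1.431 = 12.5; c'Δl = 5.87; W sinα = -4.7
Slice 2: Δl = 2.5/cos(-5.9°) = 2.513 m; N'_2 = 150·cos(-5.9°) − 19·2.513 = 101.5; c'Δl = 10.30; W sinα = -15.4
Slice 3: Δl = 2.0/cos1.1° = 2.000 m; N'_3 = 133·cos1.1° − 33·2.000 = 67.0; c'Δl = 8.20; W sinα = 2.6
Slice 4: Δl = 2.8/cos8.5° = 2.831 m; N'_4 = 176·cos8.5° − 25·2.831 = 103.3; c'Δl = 11.61; W sinα = 26.0
Slice 5: Δl = 1.2/cos14.7° = 1.241 m; N'_5 = 67·cos14.7° − 14·1.241 = 47.4; c'Δl = 5.09; W sinα = 17.0
Slice 6: Δl = 3.0/cos21.5° = 3.224 m; N'_6 = 130·cos21.5° − 21·3.224 = 53.2; c'Δl = 13.22; W sinα = 47.6
Slice 7: Δl = 2.8/cos31.5° = 3.284 m; N'_7 = 48·cos31.5° − 9·3.284 = 11.4; c'Δl = 13.46; W sinα = 25.1
Σc'Δl = 67.8 kN/m; ΣN' = 396.2 kN/m; ΣW sinα = 98.1 kN/m
Resisting = 67.8 + 396.2·tan23.4° = 67.8 + 171.5 = 239.2 kN/m
FS = 239.2 / 98.1 = 2.438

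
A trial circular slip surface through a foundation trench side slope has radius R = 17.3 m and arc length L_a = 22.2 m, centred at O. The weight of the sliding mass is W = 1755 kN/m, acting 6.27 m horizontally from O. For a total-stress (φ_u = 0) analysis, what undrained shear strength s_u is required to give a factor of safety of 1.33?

s_u = 38.1 kPa

FS = s_u·L_a·R / (W·d), so s_u = FS·W·d / (L_a·R).
s_u = 1.33·1755·6.27 / (22.20·17.3) = 14635.1 / 384.06 = 38.11 kPa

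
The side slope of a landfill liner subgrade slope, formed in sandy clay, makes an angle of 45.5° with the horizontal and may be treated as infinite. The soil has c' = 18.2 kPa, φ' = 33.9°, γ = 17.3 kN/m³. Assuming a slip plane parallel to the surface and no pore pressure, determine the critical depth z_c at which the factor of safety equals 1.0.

Setting FS = 1.00 in FS = [c' + γz cos²β tanφ'] / [γz sinβ cosβ] and solving for z:
z = c' / [γ cosβ (FS·sinβ − cosβ·tanφ')]
  = 18.2 / [17.3·cos45.5°·(1.00·sin45.5° − cos45.5°·tan33.9°)]
  = 18.2 / [17.3·0.7009·(1.00·0.7133 − 0.7009·0.6720)]
  = 18.2 / 2.9376 = 6.196 m

z_c = 6.20 m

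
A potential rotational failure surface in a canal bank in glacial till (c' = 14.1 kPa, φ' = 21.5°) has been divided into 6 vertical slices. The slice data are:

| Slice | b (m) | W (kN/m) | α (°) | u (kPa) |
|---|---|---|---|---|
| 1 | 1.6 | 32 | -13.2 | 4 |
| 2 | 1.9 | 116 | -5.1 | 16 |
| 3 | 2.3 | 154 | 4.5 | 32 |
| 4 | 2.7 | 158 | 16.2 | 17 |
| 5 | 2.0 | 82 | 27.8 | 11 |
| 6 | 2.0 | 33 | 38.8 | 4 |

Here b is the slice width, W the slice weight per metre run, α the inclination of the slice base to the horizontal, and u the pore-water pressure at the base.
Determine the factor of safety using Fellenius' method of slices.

Ordinary method of slices: FS = Σ[c'·Δl_i + (W_i cosα_i − u_i·Δl_i)·tanφ'] / Σ W_i sinα_i, with Δl_i = b_i / cosα_i.
Slice 1: Δl = 1.6/cos(-13.2°) = 1.643 m; N'_1 = 32·cos(-13.2°) − 4·1.643 = 24.6; c'Δl = 23.17; W sinα = -7.3
Slice 2: Δl = 1.9/cos(-5.1°) = 1.908 m; N'_2 = 116·cos(-5.1°) − 16·1.908 = 85.0; c'Δl = 26.90; W sinα = -10.3
Slice 3: Δl = 2.3/cos4.5° = 2.307 m; N'_3 = 154·cos4.5° − 32·2.307 = 79.7; c'Δl = 32.53; W sinα = 12.1
Slice 4: Δl = 2.7/cos16.2° = 2.812 m; N'_4 = 158·cos16.2° − 17·2.812 = 103.9; c'Δl = 39.64; W sinα = 44.1
Slice 5: Δl = 2.0/cos27.8° = 2.261 m; N'_5 = 82·cos27.8° − 11·2.261 = 47.7; c'Δl = 31.88; W sinα = 38.2
Slice 6: Δl = 2.0/cos38.8° = 2.566 m; N'_6 = 33·cos38.8° − 4·2.566 = 15.5; c'Δl = 36.18; W sinα = 20.7
Σc'Δl = 190.3 kN/m; ΣN' = 356.3 kN/m; ΣW sinα = 97.5 kN/m
Resisting = 190.3 + 356.3·tan21.5° = 190.3 + 140.4 = 330.7 kN/m
FS = 330.7 / 97.5 = 3.393

FS = 3.39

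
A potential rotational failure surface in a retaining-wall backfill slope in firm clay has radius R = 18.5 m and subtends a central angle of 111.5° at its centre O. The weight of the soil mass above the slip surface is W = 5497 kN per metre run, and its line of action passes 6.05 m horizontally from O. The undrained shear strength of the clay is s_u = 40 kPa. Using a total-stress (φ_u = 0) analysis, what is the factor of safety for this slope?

Taking moments about the centre O, the resisting moment is provided by the undrained shear strength acting along the arc:
Arc length L_a = R·θ = 18.5·(111.5°·π/180) = 18.5·1.9460 = 36.00 m
M_R = s_u·L_a·R = 40·36.00·18.5 = 26641.3 kN·m/m
M_D = W·d = 5497·6.05 = 33256.8 kN·m/m
FS = M_R / M_D = 26641.3 / 33256.8 = 0.801

FS = 0.80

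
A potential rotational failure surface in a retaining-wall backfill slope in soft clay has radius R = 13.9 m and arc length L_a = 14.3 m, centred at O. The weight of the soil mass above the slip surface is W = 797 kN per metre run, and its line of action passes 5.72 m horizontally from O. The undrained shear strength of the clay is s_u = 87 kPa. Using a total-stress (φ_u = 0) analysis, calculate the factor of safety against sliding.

FS = 3.79

Taking moments about the centre O, the resisting moment is provided by the undrained shear strength acting along the arc:
M_R = s_u·L_a·R = 87·14.30·13.9 = 17293.0 kN·m/m
M_D = W·d = 797·5.72 = 4558.8 kN·m/m
FS = M_R / M_D = 17293.0 / 4558.8 = 3.793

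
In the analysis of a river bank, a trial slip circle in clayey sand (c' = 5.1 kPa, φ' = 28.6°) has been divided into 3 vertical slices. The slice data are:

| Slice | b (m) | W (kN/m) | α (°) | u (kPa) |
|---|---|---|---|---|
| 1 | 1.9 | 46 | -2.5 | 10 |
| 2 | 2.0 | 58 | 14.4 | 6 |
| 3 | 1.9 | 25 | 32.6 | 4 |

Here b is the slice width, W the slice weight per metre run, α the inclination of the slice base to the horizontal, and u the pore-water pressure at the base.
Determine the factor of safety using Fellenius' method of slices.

Ordinary method of slices: FS = Σ[c'·Δl_i + (W_i cosα_i − u_i·Δl_i)·tanφ'] / Σ W_i sinα_i, with Δl_i = b_i / cosα_i.
Slice 1: Δl = 1.9/cos(-2.5°) = 1.902 m; N'_1 = 46·cos(-2.5°) − 10·1.902 = 26.9; c'Δl = 9.70; W sinα = -2.0
Slice 2: Δl = 2.0/cos14.4° = 2.065 m; N'_2 = 58·cos14.4° − 6·2.065 = 43.8; c'Δl = 10.53; W sinα = 14.4
Slice 3: Δl = 1.9/cos32.6° = 2.255 m; N'_3 = 25·cos32.6° − 4·2.255 = 12.0; c'Δl = 11.50; W sinα = 13.5
Σc'Δl = 31.7 kN/m; ΣN' = 82.8 kN/m; ΣW sinα = 25.9 kN/m
Resisting = 31.7 + 82.8·tan28.6° = 31.7 + 45.1 = 76.9 kN/m
FS = 76.9 / 25.9 = 2.969

FS = 2.97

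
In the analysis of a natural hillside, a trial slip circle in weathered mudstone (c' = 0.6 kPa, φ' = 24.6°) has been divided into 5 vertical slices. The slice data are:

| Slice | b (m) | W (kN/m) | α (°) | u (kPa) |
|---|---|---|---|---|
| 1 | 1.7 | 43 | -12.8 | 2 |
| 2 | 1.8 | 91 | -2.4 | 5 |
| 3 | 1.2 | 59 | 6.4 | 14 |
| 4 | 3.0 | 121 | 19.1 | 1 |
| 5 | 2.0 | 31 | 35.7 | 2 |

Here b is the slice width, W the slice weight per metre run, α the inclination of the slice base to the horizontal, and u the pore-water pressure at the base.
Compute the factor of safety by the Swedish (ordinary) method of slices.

Ordinary method of slices: FS = Σ[c'·Δl_i + (W_i cosα_i − u_i·Δl_i)·tanφ'] / Σ W_i sinα_i, with Δl_i = b_i / cosα_i.
Slice 1: Δl = 1.7/cos(-12.8°) = 1.743 m; N'_1 = 43·cos(-12.8°) − 2·1.743 = 38.4; c'Δl = 1.05; W sinα = -9.5
Slice 2: Δl = 1.8/cos(-2.4°) = 1.802 m; N'_2 = 91·cos(-2.4°) − 5·1.802 = 81.9; c'Δl = 1.08; W sinα = -3.8
Slice 3: Δl = 1.2/cos6.4° = 1.208 m; N'_3 = 59·cos6.4° − 14·1.208 = 41.7; c'Δl = 0.72; W sinα = 6.6
Slice 4: Δl = 3.0/cos19.1° = 3.175 m; N'_4 = 121·cos19.1° − 1·3.175 = 111.2; c'Δl = 1.90; W sinα = 39.6
Slice 5: Δl = 2.0/cos35.7° = 2.463 m; N'_5 = 31·cos35.7° − 2·2.463 = 20.2; c'Δl = 1.48; W sinα = 18.1
Σc'Δl = 6.2 kN/m; ΣN' = 293.5 kN/m; ΣW sinα = 50.9 kN/m
Resisting = 6.2 + 293.5·tan24.6° = 6.2 + 134.4 = 140.6 kN/m
FS = 140.6 / 50.9 = 2.761

FS = 2.76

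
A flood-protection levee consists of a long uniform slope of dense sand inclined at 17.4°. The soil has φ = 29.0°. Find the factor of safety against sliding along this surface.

For a dry cohesionless infinite slope the factor of safety is FS = tanφ / tanβ.
FS = tan29.0° / tan17.4° = 0.5543 / 0.3134 = 1.769

FS = 1.77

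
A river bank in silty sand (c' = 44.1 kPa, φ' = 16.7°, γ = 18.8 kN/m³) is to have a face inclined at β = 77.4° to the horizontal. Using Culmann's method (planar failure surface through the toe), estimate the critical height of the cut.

Culmann's analysis gives the critical failure plane at α_cr = (β + φ')/2 = (77.4 + 16.7)/2 = 47.1°, and the critical height
H_c = (4c'/γ) · sinβ cosφ' / [1 − cos(β − φ')]
    = (4·44.1/18.8) · sin77.4°·cos16.7° / [1 − cos(60.7°)]
    = 9.383 · 0.9759·0.9578 / [1 − 0.4894]
    = 9.383 · 0.9348 / 0.5106
    = 17.18 m

H_c = 17.18 m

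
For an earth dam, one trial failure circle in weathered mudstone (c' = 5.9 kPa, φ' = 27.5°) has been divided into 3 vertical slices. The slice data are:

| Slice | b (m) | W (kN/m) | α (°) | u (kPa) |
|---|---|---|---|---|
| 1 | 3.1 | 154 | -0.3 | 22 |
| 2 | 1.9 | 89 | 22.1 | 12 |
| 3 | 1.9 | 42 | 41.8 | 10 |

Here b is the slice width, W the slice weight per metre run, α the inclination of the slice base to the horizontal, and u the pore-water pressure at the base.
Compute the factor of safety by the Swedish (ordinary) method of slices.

Ordinary method of slices: FS = Σ[c'·Δl_i + (W_i cosα_i − u_i·Δl_i)·tanφ'] / Σ W_i sinα_i, with Δl_i = b_i / cosα_i.
Slice 1: Δl = 3.1/cos(-0.3°) = 3.100 m; N'_1 = 154·cos(-0.3°) − 22·3.100 = 85.8; c'Δl = 18.29; W sinα = -0.8
Slice 2: Δl = 1.9/cos22.1° = 2.051 m; N'_2 = 89·cos22.1° − 12·2.051 = 57.9; c'Δl = 12.10; W sinα = 33.5
Slice 3: Δl = 1.9/cos41.8° = 2.549 m; N'_3 = 42·cos41.8° − 10·2.549 = 5.8; c'Δl = 15.04; W sinα = 28.0
Σc'Δl = 45.4 kN/m; ΣN' = 149.5 kN/m; ΣW sinα = 60.7 kN/m
Resisting = 45.4 + 149.5·tan27.5° = 45.4 + 77.8 = 123.2 kN/m
FS = 123.2 / 60.7 = 2.031

FS = 2.03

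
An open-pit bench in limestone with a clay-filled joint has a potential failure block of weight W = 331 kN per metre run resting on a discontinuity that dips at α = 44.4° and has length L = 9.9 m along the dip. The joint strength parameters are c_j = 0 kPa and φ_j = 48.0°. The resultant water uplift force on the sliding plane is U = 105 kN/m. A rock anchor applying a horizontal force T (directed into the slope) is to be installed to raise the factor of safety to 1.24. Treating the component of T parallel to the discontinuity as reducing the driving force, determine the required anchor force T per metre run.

T = 85 kN/m

Resolving forces along and normal to the sliding plane, with the horizontal anchor force T adding T·sinα to the effective normal force and T·cosα acting up the plane against the driving force:
FS = [c_jL + (W cosα − U + T sinα) tanφ_j] / [W sinα − T cosα]
Without the anchor: N' = 131.5 kN/m, driving T_d = 231.6 kN/m, resisting R = 0·9.9 + 131.5·tan48.0° = 146.0 kN/m, FS = 0.63.
Setting FS = 1.24 and solving for T:
1.24·(231.6 − T cos44.4°) = 146.0 + T sin44.4°·tan48.0°
T·(sin44.4°·tan48.0° + 1.24·cos44.4°) = 1.24·231.6 − 146.0
T·(0.6997·1.1106 + 1.24·0.7145) = 287.2 − 146.0 = 141.1
T·1.6630 = 141.1
T = 84.9 kN/m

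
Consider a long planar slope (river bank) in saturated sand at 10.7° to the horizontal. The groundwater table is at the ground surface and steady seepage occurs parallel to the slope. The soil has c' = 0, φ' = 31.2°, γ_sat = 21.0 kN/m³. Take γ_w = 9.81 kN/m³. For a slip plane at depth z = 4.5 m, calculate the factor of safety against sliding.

With seepage parallel to the slope and the water table at the surface, the effective normal stress on the slip plane uses the buoyant unit weight γ' = γ_sat − γ_w while the driving shear stress uses γ_sat:
FS = [c' + γ' z cos²β tanφ'] / [γ_sat z sinβ cosβ]
(For c' = 0 this reduces to FS = (γ'/γ_sat)·tanφ'/tanβ.)
γ' = 21.0 − 9.81 = 11.19 kN/m³
Numerator = 0.0 + 11.19·4.5·cos²10.7°·tan31.2° = 0.0 + 11.19·4.5·0.9655·0.6056 = 29.445 kPa
Denominator = 21.0·4.5·sin10.7°·cos10.7° = 21.0·4.5·0.1857·0.9826 = 17.240 kPa
FS = 29.445 / 17.240 = 1.708

FS = 1.71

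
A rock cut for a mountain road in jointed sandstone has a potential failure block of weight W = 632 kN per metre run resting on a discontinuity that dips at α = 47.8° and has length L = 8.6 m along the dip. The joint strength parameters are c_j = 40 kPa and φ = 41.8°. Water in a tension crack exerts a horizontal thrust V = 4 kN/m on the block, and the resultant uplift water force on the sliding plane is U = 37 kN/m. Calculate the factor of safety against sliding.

FS = 1.46

Resolving the block weight along and normal to the plane and applying the Mohr–Coulomb strength on the joint:
N' = W cosα − U − V sinα = 632·cos47.8° − 37 − 4·sin47.8° = 384.6 kN/m
Driving force T = W sinα + V cosα = 632·sin47.8° + 4·cos47.8° = 470.9 kN/m
Resisting force R = c_j·L + N'·tanφ = 40·8.6 + 384.6·tan41.8° = 344.0 + 343.8 = 687.8 kN/m
FS = R / T = 687.8 / 470.9 = 1.461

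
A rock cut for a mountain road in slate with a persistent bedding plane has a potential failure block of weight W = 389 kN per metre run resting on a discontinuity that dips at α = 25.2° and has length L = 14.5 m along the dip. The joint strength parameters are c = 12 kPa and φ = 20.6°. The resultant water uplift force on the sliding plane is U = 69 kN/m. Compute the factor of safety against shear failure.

FS = 1.69

Resolving the block weight along and normal to the plane and applying the Mohr–Coulomb strength on the joint:
N' = W cosα − U = 389·cos25.2° − 69 = 283.0 kN/m
Driving force T = W sinα = 389·sin25.2° = 165.6 kN/m
Resisting force R = c·L + N'·tanφ = 12·14.5 + 283.0·tan20.6° = 174.0 + 106.4 = 280.4 kN/m
FS = R / T = 280.4 / 165.6 = 1.693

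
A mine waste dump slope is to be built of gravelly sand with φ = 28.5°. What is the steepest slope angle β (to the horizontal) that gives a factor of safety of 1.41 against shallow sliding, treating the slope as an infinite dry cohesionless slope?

For an infinite dry cohesionless slope FS = tanφ/tanβ, so tanβ = tanφ / FS.
tanβ = tan28.5° / 1.41 = 0.5430 / 1.41 = 0.3851
β = arctan(0.3851) = 21.06°

β = 21.1°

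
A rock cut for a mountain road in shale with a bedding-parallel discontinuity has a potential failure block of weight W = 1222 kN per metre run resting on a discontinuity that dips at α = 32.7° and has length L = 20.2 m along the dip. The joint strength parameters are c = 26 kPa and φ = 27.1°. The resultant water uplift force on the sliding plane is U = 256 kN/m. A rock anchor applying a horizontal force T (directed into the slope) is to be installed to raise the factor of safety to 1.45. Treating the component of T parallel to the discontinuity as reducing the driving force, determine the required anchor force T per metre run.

Resolving forces along and normal to the sliding plane, with the horizontal anchor force T adding T·sinα to the effective normal force and T·cosα acting up the plane against the driving force:
FS = [cL + (W cosα − U + T sinα) tanφ] / [W sinα − T cosα]
Without the anchor: N' = 772.3 kN/m, driving T_d = 660.2 kN/m, resisting R = 26·20.2 + 772.3·tan27.1° = 920.4 kN/m, FS = 1.39.
Setting FS = 1.45 and solving for T:
1.45·(660.2 − T cos32.7°) = 920.4 + T sin32.7°·tan27.1°
T·(sin32.7°·tan27.1° + 1.45·cos32.7°) = 1.45·660.2 − 920.4
T·(0.5402·0.5117 + 1.45·0.8415) = 957.3 − 920.4 = 36.8
T·1.4966 = 36.8
T = 24.6 kN/m

T = 25 kN/m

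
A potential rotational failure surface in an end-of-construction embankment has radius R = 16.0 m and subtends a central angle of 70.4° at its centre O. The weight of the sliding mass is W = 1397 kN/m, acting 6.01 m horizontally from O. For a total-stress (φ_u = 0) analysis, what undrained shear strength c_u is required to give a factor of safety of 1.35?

FS = c_u·L_a·R / (W·d), so c_u = FS·W·d / (L_a·R).
Arc length L_a = R·θ = 16.0·(70.4°·π/180) = 16.0·1.2287 = 19.66 m
c_u = 1.35·1397·6.01 / (19.66·16.0) = 11334.6 / 314.55 = 36.03 kPa

c_u = 36.0 kPa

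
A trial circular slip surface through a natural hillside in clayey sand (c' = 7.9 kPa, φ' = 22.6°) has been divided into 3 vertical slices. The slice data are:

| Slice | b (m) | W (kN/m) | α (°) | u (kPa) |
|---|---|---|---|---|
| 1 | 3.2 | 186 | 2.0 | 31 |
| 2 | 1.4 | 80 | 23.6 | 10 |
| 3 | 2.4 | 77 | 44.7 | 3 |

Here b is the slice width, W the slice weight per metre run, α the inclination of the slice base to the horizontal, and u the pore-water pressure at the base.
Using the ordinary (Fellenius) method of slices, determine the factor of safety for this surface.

FS = 1.54

Ordinary method of slices: FS = Σ[c'·Δl_i + (W_i cosα_i − u_i·Δl_i)·tanφ'] / Σ W_i sinα_i, with Δl_i = b_i / cosα_i.
Slice 1: Δl = 3.2/cos2.0° = 3.202 m; N'_1 = 186·cos2.0° − 31·3.202 = 86.6; c'Δl = 25.30; W sinα = 6.5
Slice 2: Δl = 1.4/cos23.6° = 1.528 m; N'_2 = 80·cos23.6° − 10·1.528 = 58.0; c'Δl = 12.07; W sinα = 32.0
Slice 3: Δl = 2.4/cos44.7° = 3.376 m; N'_3 = 77·cos44.7° − 3·3.376 = 44.6; c'Δl = 26.67; W sinα = 54.2
Σc'Δl = 64.0 kN/m; ΣN' = 189.3 kN/m; ΣW sinα = 92.7 kN/m
Resisting = 64.0 + 189.3·tan22.6° = 64.0 + 78.8 = 142.8 kN/m
FS = 142.8 / 92.7 = 1.541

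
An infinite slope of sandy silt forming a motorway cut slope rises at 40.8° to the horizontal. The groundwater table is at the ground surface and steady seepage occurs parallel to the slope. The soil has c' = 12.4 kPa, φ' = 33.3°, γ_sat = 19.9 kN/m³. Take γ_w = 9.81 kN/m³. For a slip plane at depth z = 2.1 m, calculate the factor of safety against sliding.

With seepage parallel to the slope and the water table at the surface, the effective normal stress on the slip plane uses the buoyant unit weight γ' = γ_sat − γ_w while the driving shear stress uses γ_sat:
FS = [c' + γ' z cos²β tanφ'] / [γ_sat z sinβ cosβ]
γ' = 19.9 − 9.81 = 10.09 kN/m³
Numerator = 12.4 + 10.09·2.1·cos²40.8°·tan33.3° = 12.4 + 10.09·2.1·0.5730·0.6569 = 20.376 kPa
Denominator = 19.9·2.1·sin40.8°·cos40.8° = 19.9·2.1·0.6534·0.7570 = 20.671 kPa
FS = 20.376 / 20.671 = 0.986

FS = 0.99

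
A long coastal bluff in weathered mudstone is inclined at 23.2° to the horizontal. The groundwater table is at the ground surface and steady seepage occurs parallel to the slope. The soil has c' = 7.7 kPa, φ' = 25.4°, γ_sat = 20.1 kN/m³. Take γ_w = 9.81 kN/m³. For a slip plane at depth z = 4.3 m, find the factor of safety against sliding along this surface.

FS = 0.81

With seepage parallel to the slope and the water table at the surface, the effective normal stress on the slip plane uses the buoyant unit weight γ' = γ_sat − γ_w while the driving shear stress uses γ_sat:
FS = [c' + γ' z cos²β tanφ'] / [γ_sat z sinβ cosβ]
γ' = 20.1 − 9.81 = 10.29 kN/m³
Numerator = 7.7 + 10.29·4.3·cos²23.2°·tan25.4° = 7.7 + 10.29·4.3·0.8448·0.4748 = 25.449 kPa
Denominator = 20.1·4.3·sin23.2°·cos23.2° = 20.1·4.3·0.3939·0.9191 = 31.295 kPa
FS = 25.449 / 31.295 = 0.813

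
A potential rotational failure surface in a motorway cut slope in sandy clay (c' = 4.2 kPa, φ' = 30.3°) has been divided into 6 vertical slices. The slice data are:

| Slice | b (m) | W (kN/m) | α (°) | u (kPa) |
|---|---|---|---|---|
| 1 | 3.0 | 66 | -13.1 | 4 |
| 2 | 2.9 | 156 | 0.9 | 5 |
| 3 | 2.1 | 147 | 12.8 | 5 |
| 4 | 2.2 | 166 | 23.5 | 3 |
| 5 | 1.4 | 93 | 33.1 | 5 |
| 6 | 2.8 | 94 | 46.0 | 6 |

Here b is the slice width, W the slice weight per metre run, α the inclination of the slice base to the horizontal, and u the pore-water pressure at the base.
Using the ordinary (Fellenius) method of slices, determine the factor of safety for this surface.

Ordinary method of slices: FS = Σ[c'·Δl_i + (W_i cosα_i − u_i·Δl_i)·tanφ'] / Σ W_i sinα_i, with Δl_i = b_i / cosα_i.
Slice 1: Δl = 3.0/cos(-13.1°) = 3.080 m; N'_1 = 66·cos(-13.1°) − 4·3.080 = 52.0; c'Δl = 12.94; W sinα = -15.0
Slice 2: Δl = 2.9/cos0.9° = 2.900 m; N'_2 = 156·cos0.9° − 5·2.900 = 141.5; c'Δl = 12.18; W sinα = 2.5
Slice 3: Δl = 2.1/cos12.8° = 2.154 m; N'_3 = 147·cos12.8° − 5·2.154 = 132.6; c'Δl = 9.04; W sinα = 32.6
Slice 4: Δl = 2.2/cos23.5° = 2.399 m; N'_4 = 166·cos23.5° − 3·2.399 = 145.0; c'Δl = 10.08; W sinα = 66.2
Slice 5: Δl = 1.4/cos33.1° = 1.671 m; N'_5 = 93·cos33.1° − 5·1.671 = 69.6; c'Δl = 7.02; W sinα = 50.8
Slice 6: Δl = 2.8/cos46.0° = 4.031 m; N'_6 = 94·cos46.0° − 6·4.031 = 41.1; c'Δl = 16.93; W sinα = 67.6
Σc'Δl = 68.2 kN/m; ΣN' = 581.7 kN/m; ΣW sinα = 204.7 kN/m
Resisting = 68.2 + 581.7·tan30.3° = 68.2 + 339.9 = 408.1 kN/m
FS = 408.1 / 204.7 = 1.994

FS = 1.99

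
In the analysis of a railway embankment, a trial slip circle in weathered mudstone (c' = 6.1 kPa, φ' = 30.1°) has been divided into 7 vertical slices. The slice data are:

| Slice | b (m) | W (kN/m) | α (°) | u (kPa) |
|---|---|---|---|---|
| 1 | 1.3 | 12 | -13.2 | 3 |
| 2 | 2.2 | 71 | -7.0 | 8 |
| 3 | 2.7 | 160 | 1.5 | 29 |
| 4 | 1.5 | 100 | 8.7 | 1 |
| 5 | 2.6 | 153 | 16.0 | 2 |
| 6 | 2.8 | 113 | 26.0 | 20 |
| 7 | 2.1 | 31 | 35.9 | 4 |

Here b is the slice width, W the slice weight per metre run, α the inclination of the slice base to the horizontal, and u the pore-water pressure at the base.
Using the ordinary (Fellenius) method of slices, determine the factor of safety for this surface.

FS = 2.98

Ordinary method of slices: FS = Σ[c'·Δl_i + (W_i cosα_i − u_i·Δl_i)·tanφ'] / Σ W_i sinα_i, with Δl_i = b_i / cosα_i.
Slice 1: Δl = 1.3/cos(-13.2°) = 1.335 m; N'_1 = 12·cos(-13.2°) − 3·1.335 = 7.7; c'Δl = 8.15; W sinα = -2.7
Slice 2: Δl = 2.2/cos(-7.0°) = 2.217 m; N'_2 = 71·cos(-7.0°) − 8·2.217 = 52.7; c'Δl = 13.52; W sinα = -8.7
Slice 3: Δl = 2.7/cos1.5° = 2.701 m; N'_3 = 160·cos1.5° − 29·2.701 = 81.6; c'Δl = 16.48; W sinα = 4.2
Slice 4: Δl = 1.5/cos8.7° = 1.517 m; N'_4 = 100·cos8.7° − 1·1.517 = 97.3; c'Δl = 9.26; W sinα = 15.1
Slice 5: Δl = 2.6/cos16.0° = 2.705 m; N'_5 = 153·cos16.0° − 2·2.705 = 141.7; c'Δl = 16.50; W sinα = 42.2
Slice 6: Δl = 2.8/cos26.0° = 3.115 m; N'_6 = 113·cos26.0° − 20·3.115 = 39.3; c'Δl = 19.00; W sinα = 49.5
Slice 7: Δl = 2.1/cos35.9° = 2.592 m; N'_7 = 31·cos35.9° − 4·2.592 = 14.7; c'Δl = 15.81; W sinα = 18.2
Σc'Δl = 98.7 kN/m; ΣN' = 435.0 kN/m; ΣW sinα = 117.8 kN/m
Resisting = 98.7 + 435.0·tan30.1° = 98.7 + 252.2 = 350.9 kN/m
FS = 350.9 / 117.8 = 2.979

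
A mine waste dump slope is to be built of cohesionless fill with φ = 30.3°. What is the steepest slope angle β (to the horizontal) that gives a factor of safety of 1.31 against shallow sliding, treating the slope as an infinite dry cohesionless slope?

For an infinite dry cohesionless slope FS = tanφ/tanβ, so tanβ = tanφ / FS.
tanβ = tan30.3° / 1.31 = 0.5844 / 1.31 = 0.4461
β = arctan(0.4461) = 24.04°

β = 24.0°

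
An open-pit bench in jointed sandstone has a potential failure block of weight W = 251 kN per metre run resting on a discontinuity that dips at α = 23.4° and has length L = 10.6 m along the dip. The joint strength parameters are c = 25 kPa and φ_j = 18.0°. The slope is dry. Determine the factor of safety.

Resolving the block weight along and normal to the plane and applying the Mohr–Coulomb strength on the joint:
N' = W cosα = 251·cos23.4° = 230.4 kN/m
Driving force T = W sinα = 251·sin23.4° = 99.7 kN/m
Resisting force R = c·L + N'·tanφ_j = 25·10.6 + 230.4·tan18.0° = 265.0 + 74.8 = 339.8 kN/m
FS = R / T = 339.8 / 99.7 = 3.409

FS = 3.41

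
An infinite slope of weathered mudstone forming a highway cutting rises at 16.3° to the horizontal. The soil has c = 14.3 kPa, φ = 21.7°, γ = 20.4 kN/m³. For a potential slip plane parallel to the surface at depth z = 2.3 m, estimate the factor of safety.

FS = 2.49

For an infinite slope with a slip plane parallel to the surface (no pore pressure): FS = [c + γz cos²β tanφ] / [γz sinβ cosβ].
γz = 20.4·2.3 = 46.92 kN/m²
Numerator = 14.3 + 46.92·cos²16.3°·tan21.7° = 14.3 + 46.92·0.9212·0.3979 = 31.501 kPa
Denominator = 46.92·sin16.3°·cos16.3° = 46.92·0.2807·0.9598 = 12.640 kPa
FS = 31.501 / 12.640 = 2.492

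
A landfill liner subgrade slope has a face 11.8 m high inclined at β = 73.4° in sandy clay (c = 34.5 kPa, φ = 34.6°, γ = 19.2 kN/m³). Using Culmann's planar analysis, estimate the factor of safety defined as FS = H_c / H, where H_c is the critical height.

FS = 2.18

H_c = (4c/γ) · sinβ cosφ / [1 − cos(β − φ)]
    = (4·34.5/19.2) · sin73.4°·cos34.6° / [1 − cos38.8°]
    = 7.188 · 0.7888 / 0.2207 = 25.69 m
FS = H_c / H = 25.69 / 11.8 = 2.177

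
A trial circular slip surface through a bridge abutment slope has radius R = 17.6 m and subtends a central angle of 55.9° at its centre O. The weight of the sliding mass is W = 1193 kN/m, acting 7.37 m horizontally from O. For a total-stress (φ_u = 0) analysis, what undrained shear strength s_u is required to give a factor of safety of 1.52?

FS = s_u·L_a·R / (W·d), so s_u = FS·W·d / (L_a·R).
Arc length L_a = R·θ = 17.6·(55.9°·π/180) = 17.6·0.9756 = 17.17 m
s_u = 1.52·1193·7.37 / (17.17·17.6) = 13364.5 / 302.21 = 44.22 kPa

s_u = 44.2 kPa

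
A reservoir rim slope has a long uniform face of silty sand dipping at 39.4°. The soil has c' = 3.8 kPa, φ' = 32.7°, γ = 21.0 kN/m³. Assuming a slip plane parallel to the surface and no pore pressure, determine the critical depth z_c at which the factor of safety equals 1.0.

z_c = 1.69 m

Setting FS = 1.00 in FS = [c' + γz cos²β tanφ'] / [γz sinβ cosβ] and solving for z:
z = c' / [γ cosβ (FS·sinβ − cosβ·tanφ')]
  = 3.8 / [21.0·cos39.4°·(1.00·sin39.4° − cos39.4°·tan32.7°)]
  = 3.8 / [21.0·0.7727·(1.00·0.6347 − 0.7727·0.6420)]
  = 3.8 / 2.2498 = 1.689 m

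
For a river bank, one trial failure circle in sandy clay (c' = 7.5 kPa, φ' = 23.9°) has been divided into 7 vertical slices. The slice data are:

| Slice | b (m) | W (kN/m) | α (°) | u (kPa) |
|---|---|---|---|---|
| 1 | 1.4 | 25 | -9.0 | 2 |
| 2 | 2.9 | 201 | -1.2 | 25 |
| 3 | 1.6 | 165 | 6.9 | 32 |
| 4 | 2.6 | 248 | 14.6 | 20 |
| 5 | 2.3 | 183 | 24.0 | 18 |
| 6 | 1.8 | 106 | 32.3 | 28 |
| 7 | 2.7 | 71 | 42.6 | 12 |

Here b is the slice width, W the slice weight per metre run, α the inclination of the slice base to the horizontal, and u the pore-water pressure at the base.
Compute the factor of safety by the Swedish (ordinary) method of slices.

FS = 1.57

Ordinary method of slices: FS = Σ[c'·Δl_i + (W_i cosα_i − u_i·Δl_i)·tanφ'] / Σ W_i sinα_i, with Δl_i = b_i / cosα_i.
Slice 1: Δl = 1.4/cos(-9.0°) = 1.417 m; N'_1 = 25·cos(-9.0°) − 2·1.417 = 21.9; c'Δl = 10.63; W sinα = -3.9
Slice 2: Δl = 2.9/cos(-1.2°) = 2.901 m; N'_2 = 201·cos(-1.2°) − 25·2.901 = 128.4; c'Δl = 21.75; W sinα = -4.2
Slice 3: Δl = 1.6/cos6.9° = 1.612 m; N'_3 = 165·cos6.9° − 32·1.612 = 112.2; c'Δl = 12.09; W sinα = 19.8
Slice 4: Δl = 2.6/cos14.6° = 2.687 m; N'_4 = 248·cos14.6° − 20·2.687 = 186.3; c'Δl = 20.15; W sinα = 62.5
Slice 5: Δl = 2.3/cos24.0° = 2.518 m; N'_5 = 183·cos24.0° − 18·2.518 = 121.9; c'Δl = 18.88; W sinα = 74.4
Slice 6: Δl = 1.8/cos32.3° = 2.130 m; N'_6 = 106·cos32.3° − 28·2.130 = 30.0; c'Δl = 15.97; W sinα = 56.6
Slice 7: Δl = 2.7/cos42.6° = 3.668 m; N'_7 = 71·cos42.6° − 12·3.668 = 8.2; c'Δl = 27.51; W sinα = 48.1
Σc'Δl = 127.0 kN/m; ΣN' = 608.9 kN/m; ΣW sinα = 253.3 kN/m
Resisting = 127.0 + 608.9·tan23.9° = 127.0 + 269.8 = 396.8 kN/m
FS = 396.8 / 253.3 = 1.566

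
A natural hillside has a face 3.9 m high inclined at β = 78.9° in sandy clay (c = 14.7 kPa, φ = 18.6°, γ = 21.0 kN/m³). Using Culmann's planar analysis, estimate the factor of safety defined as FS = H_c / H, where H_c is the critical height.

FS = 1.32

H_c = (4c/γ) · sinβ cosφ / [1 − cos(β − φ)]
    = (4·14.7/21.0) · sin78.9°·cos18.6° / [1 − cos60.3°]
    = 2.800 · 0.9300 / 0.5045 = 5.16 m
FS = H_c / H = 5.16 / 3.9 = 1.323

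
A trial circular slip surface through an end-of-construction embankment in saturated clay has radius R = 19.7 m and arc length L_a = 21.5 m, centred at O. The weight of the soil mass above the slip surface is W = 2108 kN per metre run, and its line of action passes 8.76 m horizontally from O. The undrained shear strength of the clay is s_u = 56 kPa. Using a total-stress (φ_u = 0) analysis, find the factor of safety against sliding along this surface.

Taking moments about the centre O, the resisting moment is provided by the undrained shear strength acting along the arc:
M_R = s_u·L_a·R = 56·21.50·19.7 = 23718.8 kN·m/m
M_D = W·d = 2108·8.76 = 18466.1 kN·m/m
FS = M_R / M_D = 23718.8 / 18466.1 = 1.284

FS = 1.28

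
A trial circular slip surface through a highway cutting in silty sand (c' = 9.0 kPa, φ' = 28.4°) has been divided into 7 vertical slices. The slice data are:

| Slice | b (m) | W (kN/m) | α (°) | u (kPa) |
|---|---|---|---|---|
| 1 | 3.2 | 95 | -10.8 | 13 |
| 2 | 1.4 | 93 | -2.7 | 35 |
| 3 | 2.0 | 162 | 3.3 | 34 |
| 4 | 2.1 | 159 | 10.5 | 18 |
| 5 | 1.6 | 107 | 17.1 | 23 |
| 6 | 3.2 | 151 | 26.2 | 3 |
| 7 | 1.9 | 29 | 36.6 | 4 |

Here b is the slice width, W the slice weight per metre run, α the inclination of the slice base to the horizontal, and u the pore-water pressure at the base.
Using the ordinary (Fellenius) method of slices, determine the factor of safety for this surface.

Ordinary method of slices: FS = Σ[c'·Δl_i + (W_i cosα_i − u_i·Δl_i)·tanφ'] / Σ W_i sinα_i, with Δl_i = b_i / cosα_i.
Slice 1: Δl = 3.2/cos(-10.8°) = 3.258 m; N'_1 = 95·cos(-10.8°) − 13·3.258 = 51.0; c'Δl = 29.32; W sinα = -17.8
Slice 2: Δl = 1.4/cos(-2.7°) = 1.402 m; N'_2 = 93·cos(-2.7°) − 35·1.402 = 43.8; c'Δl = 12.61; W sinα = -4.4
Slice 3: Δl = 2.0/cos3.3° = 2.003 m; N'_3 = 162·cos3.3° − 34·2.003 = 93.6; c'Δl = 18.03; W sinα = 9.3
Slice 4: Δl = 2.1/cos10.5° = 2.136 m; N'_4 = 159·cos10.5° − 18·2.136 = 117.9; c'Δl = 19.22; W sinα = 29.0
Slice 5: Δl = 1.6/cos17.1° = 1.674 m; N'_5 = 107·cos17.1° − 23·1.674 = 63.8; c'Δl = 15.07; W sinα = 31.5
Slice 6: Δl = 3.2/cos26.2° = 3.566 m; N'_6 = 151·cos26.2° − 3·3.566 = 124.8; c'Δl = 32.10; W sinα = 66.7
Slice 7: Δl = 1.9/cos36.6° = 2.367 m; N'_7 = 29·cos36.6° − 4·2.367 = 13.8; c'Δl = 21.30; W sinα = 17.3
Σc'Δl = 147.6 kN/m; ΣN' = 508.7 kN/m; ΣW sinα = 131.5 kN/m
Resisting = 147.6 + 508.7·tan28.4° = 147.6 + 275.0 = 422.7 kN/m
FS = 422.7 / 131.5 = 3.213

FS = 3.21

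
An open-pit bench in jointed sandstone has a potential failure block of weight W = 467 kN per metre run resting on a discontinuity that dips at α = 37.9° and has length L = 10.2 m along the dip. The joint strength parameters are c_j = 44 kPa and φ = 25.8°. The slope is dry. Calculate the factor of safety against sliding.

FS = 2.19

Resolving the block weight along and normal to the plane and applying the Mohr–Coulomb strength on the joint:
N' = W cosα = 467·cos37.9° = 368.5 kN/m
Driving force T = W sinα = 467·sin37.9° = 286.9 kN/m
Resisting force R = c_j·L + N'·tanφ = 44·10.2 + 368.5·tan25.8° = 448.8 + 178.1 = 626.9 kN/m
FS = R / T = 626.9 / 286.9 = 2.185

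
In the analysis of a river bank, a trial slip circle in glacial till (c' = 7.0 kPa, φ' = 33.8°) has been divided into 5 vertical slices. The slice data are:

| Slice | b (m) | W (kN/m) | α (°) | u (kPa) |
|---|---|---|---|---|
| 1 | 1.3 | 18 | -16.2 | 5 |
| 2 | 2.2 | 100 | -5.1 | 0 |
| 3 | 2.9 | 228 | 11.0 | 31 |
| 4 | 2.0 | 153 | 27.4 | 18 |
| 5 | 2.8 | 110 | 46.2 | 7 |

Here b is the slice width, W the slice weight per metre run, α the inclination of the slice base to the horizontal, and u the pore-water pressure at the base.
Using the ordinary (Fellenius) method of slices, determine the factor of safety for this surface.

FS = 1.94

Ordinary method of slices: FS = Σ[c'·Δl_i + (W_i cosα_i − u_i·Δl_i)·tanφ'] / Σ W_i sinα_i, with Δl_i = b_i / cosα_i.
Slice 1: Δl = 1.3/cos(-16.2°) = 1.354 m; N'_1 = 18·cos(-16.2°) − 5·1.354 = 10.5; c'Δl = 9.48; W sinα = -5.0
Slice 2: Δl = 2.2/cos(-5.1°) = 2.209 m; N'_2 = 100·cos(-5.1°) − 0·2.209 = 99.6; c'Δl = 15.46; W sinα = -8.9
Slice 3: Δl = 2.9/cos11.0° = 2.954 m; N'_3 = 228·cos11.0° − 31·2.954 = 132.2; c'Δl = 20.68; W sinα = 43.5
Slice 4: Δl = 2.0/cos27.4° = 2.253 m; N'_4 = 153·cos27.4° − 18·2.253 = 95.3; c'Δl = 15.77; W sinα = 70.4
Slice 5: Δl = 2.8/cos46.2° = 4.045 m; N'_5 = 110·cos46.2° − 7·4.045 = 47.8; c'Δl = 28.32; W sinα = 79.4
Σc'Δl = 89.7 kN/m; ΣN' = 385.5 kN/m; ΣW sinα = 179.4 kN/m
Resisting = 89.7 + 385.5·tan33.8° = 89.7 + 258.0 = 347.7 kN/m
FS = 347.7 / 179.4 = 1.938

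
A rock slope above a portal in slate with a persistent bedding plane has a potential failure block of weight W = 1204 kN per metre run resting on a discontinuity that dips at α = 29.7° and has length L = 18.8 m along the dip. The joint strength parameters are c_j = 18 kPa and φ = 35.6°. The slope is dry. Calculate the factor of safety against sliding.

Resolving the block weight along and normal to the plane and applying the Mohr–Coulomb strength on the joint:
N' = W cosα = 1204·cos29.7° = 1045.8 kN/m
Driving force T = W sinα = 1204·sin29.7° = 596.5 kN/m
Resisting force R = c_j·L + N'·tanφ = 18·18.8 + 1045.8·tan35.6° = 338.4 + 748.7 = 1087.1 kN/m
FS = R / T = 1087.1 / 596.5 = 1.822

FS = 1.82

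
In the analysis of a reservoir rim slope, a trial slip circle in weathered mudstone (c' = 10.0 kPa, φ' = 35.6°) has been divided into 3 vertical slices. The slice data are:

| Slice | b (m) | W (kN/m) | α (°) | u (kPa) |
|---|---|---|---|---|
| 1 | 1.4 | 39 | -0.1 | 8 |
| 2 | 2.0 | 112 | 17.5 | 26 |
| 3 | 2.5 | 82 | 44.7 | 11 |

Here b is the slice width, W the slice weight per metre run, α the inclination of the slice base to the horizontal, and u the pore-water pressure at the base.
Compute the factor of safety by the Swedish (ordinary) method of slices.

Ordinary method of slices: FS = Σ[c'·Δl_i + (W_i cosα_i − u_i·Δl_i)·tanφ'] / Σ W_i sinα_i, with Δl_i = b_i / cosα_i.
Slice 1: Δl = 1.4/cos(-0.1°) = 1.400 m; N'_1 = 39·cos(-0.1°) − 8·1.400 = 27.8; c'Δl = 14.00; W sinα = -0.1
Slice 2: Δl = 2.0/cos17.5° = 2.097 m; N'_2 = 112·cos17.5° − 26·2.097 = 52.3; c'Δl = 20.97; W sinα = 33.7
Slice 3: Δl = 2.5/cos44.7° = 3.517 m; N'_3 = 82·cos44.7° − 11·3.517 = 19.6; c'Δl = 35.17; W sinα = 57.7
Σc'Δl = 70.1 kN/m; ΣN' = 99.7 kN/m; ΣW sinα = 91.3 kN/m
Resisting = 70.1 + 99.7·tan35.6° = 70.1 + 71.4 = 141.5 kN/m
FS = 141.5 / 91.3 = 1.550

FS = 1.55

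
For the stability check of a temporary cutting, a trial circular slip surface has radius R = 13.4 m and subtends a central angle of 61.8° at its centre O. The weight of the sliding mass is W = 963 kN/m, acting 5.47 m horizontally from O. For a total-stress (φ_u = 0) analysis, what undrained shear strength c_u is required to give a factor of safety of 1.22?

FS = c_u·L_a·R / (W·d), so c_u = FS·W·d / (L_a·R).
Arc length L_a = R·θ = 13.4·(61.8°·π/180) = 13.4·1.0786 = 14.45 m
c_u = 1.22·963·5.47 / (14.45·13.4) = 6426.5 / 193.68 = 33.18 kPa

c_u = 33.2 kPa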